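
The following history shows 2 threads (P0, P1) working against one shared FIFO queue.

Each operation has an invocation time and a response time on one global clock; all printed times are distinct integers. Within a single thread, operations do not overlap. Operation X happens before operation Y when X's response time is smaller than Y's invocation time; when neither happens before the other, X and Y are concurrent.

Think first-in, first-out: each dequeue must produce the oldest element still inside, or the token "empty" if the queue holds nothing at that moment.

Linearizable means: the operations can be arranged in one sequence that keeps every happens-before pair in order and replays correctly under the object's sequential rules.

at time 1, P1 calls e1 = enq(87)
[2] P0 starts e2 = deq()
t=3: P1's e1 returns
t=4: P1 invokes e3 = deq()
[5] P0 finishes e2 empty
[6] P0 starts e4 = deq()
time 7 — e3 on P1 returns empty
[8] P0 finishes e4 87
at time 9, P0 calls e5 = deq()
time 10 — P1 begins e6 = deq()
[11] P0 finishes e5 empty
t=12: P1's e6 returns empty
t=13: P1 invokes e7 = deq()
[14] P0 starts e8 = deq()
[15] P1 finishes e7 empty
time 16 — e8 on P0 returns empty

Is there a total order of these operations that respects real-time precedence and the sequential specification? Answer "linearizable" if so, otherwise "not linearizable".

linearizable

witness order: e2, e1, e4, e3, e5, e6, e7, e8
step 1: e2 deq() → empty — queue <>
step 2: e1 enq(87) — queue <87>
step 3: e4 deq() → 87 — queue <>
step 4: e3 deq() → empty — queue <>
step 5: e5 deq() → empty — queue <>
step 6: e6 deq() → empty — queue <>
step 7: e7 deq() → empty — queue <>
step 8: e8 deq() → empty — queue <>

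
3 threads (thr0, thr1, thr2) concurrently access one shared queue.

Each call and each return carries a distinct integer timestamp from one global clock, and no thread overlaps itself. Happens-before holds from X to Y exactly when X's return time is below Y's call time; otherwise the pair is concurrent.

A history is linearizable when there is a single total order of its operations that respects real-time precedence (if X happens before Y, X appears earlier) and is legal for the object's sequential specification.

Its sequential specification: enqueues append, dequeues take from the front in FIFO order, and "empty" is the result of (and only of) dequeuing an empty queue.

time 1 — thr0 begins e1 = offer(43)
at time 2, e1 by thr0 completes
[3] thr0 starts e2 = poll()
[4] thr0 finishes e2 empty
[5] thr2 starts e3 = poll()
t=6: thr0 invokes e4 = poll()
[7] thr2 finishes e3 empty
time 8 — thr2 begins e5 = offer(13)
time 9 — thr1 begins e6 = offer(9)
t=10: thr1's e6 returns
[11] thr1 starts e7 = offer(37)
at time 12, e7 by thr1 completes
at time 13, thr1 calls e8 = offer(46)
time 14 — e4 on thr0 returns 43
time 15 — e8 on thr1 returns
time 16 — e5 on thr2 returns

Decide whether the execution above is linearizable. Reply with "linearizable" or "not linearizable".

already the first 4 events (up to e2's response at time 4) admit no linearization; the first 3 still do
the sole real-time-consistent order of 2 completed operations fails the queue replay
e.g. e1, e2: illegal at step 2, since e2 poll() → empty cannot apply there

not linearizable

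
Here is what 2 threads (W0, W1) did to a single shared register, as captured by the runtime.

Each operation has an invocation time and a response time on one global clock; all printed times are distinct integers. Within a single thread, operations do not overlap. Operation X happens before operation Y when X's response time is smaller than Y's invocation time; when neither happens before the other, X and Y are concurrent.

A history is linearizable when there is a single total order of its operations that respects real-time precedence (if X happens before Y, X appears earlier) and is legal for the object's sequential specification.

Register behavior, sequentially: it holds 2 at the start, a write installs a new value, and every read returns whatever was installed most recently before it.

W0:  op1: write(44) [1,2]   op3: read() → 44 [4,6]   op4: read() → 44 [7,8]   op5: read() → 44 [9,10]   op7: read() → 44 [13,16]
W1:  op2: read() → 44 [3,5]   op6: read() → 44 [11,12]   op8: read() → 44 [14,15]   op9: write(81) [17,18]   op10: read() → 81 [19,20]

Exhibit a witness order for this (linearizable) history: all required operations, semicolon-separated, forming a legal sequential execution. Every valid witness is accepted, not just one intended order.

after step 1 (op1 write(44)): value 44
after step 2 (op2 read() → 44): value 44
after step 3 (op3 read() → 44): value 44
after step 4 (op4 read() → 44): value 44
after step 5 (op5 read() → 44): value 44
after step 6 (op6 read() → 44): value 44
after step 7 (op7 read() → 44): value 44
after step 8 (op8 read() → 44): value 44
after step 9 (op9 write(81)): value 81
after step 10 (op10 read() → 81): value 81

op1; op2; op3; op4; op5; op6; op7; op8; op9; op10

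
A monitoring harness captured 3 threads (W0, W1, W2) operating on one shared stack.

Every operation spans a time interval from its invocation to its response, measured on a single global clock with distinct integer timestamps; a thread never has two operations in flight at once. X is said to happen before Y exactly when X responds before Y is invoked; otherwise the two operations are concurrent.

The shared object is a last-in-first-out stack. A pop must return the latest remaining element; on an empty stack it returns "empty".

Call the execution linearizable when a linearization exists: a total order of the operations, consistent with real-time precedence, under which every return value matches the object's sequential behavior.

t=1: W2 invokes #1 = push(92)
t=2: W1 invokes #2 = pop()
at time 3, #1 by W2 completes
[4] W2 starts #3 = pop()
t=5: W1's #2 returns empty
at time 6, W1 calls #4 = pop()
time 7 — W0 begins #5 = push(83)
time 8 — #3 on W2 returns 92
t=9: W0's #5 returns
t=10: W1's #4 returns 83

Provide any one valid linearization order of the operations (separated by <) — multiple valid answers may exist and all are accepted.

1. #1 push(92), leaving stack <92>
2. #3 pop() → 92, leaving stack <>
3. #2 pop() → empty, leaving stack <>
4. #5 push(83), leaving stack <83>
5. #4 pop() → 83, leaving stack <>

#1 < #3 < #2 < #5 < #4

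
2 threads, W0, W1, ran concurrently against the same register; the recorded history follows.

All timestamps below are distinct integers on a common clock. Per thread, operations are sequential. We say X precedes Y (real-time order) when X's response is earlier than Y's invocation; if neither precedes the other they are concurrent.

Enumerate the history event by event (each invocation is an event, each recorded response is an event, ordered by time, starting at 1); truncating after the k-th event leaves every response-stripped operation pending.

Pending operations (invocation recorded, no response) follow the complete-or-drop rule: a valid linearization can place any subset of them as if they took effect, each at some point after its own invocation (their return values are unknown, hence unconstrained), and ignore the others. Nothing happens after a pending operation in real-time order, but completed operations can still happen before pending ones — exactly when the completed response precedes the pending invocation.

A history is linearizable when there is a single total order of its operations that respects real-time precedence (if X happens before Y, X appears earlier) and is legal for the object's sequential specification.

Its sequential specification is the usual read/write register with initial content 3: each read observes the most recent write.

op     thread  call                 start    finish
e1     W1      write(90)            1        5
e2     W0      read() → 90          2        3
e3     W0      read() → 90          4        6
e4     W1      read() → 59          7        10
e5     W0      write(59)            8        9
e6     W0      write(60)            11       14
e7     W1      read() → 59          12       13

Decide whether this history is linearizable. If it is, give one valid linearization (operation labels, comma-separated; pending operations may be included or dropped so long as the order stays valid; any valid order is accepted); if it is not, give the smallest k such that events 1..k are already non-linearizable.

linearizable — witness: e1, e2, e3, e5, e4, e7, e6

step 1: e1 write(90) — value 90
step 2: e2 read() → 90 — value 90
step 3: e3 read() → 90 — value 90
step 4: e5 write(59) — value 59
step 5: e4 read() → 59 — value 59
step 6: e7 read() → 59 — value 59
step 7: e6 write(60) — value 60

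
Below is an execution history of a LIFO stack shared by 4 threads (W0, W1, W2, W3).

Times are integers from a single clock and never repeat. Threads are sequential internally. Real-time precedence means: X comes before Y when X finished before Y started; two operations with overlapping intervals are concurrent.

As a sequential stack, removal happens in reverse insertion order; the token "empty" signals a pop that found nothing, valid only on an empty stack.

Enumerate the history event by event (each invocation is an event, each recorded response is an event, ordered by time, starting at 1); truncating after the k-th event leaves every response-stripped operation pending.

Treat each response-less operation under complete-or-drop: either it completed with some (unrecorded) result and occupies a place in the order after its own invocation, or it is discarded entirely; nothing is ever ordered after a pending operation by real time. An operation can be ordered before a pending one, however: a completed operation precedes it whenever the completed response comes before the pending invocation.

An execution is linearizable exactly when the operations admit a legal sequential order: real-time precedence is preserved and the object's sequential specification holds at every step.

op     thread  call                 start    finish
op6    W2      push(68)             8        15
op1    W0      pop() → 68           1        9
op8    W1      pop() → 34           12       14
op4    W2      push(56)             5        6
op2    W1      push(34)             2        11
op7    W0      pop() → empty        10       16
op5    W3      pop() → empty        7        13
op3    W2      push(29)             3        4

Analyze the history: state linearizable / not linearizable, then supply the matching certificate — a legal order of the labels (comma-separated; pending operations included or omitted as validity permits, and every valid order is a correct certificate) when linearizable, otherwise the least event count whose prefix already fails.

through event 12 a valid linearization exists; event 13 (op5 responding at time 13) ends that
real-time-consistent orders of the 5 completed operations: 20 — all fail the LIFO stack replay
completion choices over the 3 pending operations (op6, op7, op8) were checked; none helps
for example op1, op2, op3, op4, op5 (pending dropped) fails at step 1: op1 pop() → 68 is not legal there
for example op1, op3, op2, op4, op5 (pending dropped) fails at step 1: op1 pop() → 68 is not legal there

not linearizable — minimal violating prefix: 13 events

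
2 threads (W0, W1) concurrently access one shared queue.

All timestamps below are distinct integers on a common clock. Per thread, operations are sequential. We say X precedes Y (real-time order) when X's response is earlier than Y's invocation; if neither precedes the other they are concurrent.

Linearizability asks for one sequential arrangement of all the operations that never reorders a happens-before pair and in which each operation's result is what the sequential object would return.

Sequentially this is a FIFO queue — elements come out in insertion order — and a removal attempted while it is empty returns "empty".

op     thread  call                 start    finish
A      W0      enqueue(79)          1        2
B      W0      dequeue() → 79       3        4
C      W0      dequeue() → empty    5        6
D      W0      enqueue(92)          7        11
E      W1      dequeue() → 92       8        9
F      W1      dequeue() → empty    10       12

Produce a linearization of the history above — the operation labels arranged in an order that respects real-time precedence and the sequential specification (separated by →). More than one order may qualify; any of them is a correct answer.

A → B → C → D → E → F

step 1: A enqueue(79) — queue <79>
step 2: B dequeue() → 79 — queue <>
step 3: C dequeue() → empty — queue <>
step 4: D enqueue(92) — queue <92>
step 5: E dequeue() → 92 — queue <>
step 6: F dequeue() → empty — queue <>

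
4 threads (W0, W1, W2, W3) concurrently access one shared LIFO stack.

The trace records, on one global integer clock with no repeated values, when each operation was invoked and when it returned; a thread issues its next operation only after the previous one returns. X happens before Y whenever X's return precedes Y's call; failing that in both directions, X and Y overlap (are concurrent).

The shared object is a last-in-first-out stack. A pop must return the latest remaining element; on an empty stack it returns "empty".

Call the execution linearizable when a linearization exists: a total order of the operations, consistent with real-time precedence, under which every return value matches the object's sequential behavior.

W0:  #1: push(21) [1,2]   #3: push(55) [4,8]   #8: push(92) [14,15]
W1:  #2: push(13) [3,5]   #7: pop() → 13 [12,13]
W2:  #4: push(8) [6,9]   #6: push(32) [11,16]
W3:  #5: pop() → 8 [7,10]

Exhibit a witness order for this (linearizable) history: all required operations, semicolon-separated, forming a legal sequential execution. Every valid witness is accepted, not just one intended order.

#1; #3; #2; #4; #5; #7; #6; #8

1. #1 push(21), leaving stack <21>
2. #3 push(55), leaving stack <21,55>
3. #2 push(13), leaving stack <21,55,13>
4. #4 push(8), leaving stack <21,55,13,8>
5. #5 pop() → 8, leaving stack <21,55,13>
6. #7 pop() → 13, leaving stack <21,55>
7. #6 push(32), leaving stack <21,55,32>
8. #8 push(92), leaving stack <21,55,32,92>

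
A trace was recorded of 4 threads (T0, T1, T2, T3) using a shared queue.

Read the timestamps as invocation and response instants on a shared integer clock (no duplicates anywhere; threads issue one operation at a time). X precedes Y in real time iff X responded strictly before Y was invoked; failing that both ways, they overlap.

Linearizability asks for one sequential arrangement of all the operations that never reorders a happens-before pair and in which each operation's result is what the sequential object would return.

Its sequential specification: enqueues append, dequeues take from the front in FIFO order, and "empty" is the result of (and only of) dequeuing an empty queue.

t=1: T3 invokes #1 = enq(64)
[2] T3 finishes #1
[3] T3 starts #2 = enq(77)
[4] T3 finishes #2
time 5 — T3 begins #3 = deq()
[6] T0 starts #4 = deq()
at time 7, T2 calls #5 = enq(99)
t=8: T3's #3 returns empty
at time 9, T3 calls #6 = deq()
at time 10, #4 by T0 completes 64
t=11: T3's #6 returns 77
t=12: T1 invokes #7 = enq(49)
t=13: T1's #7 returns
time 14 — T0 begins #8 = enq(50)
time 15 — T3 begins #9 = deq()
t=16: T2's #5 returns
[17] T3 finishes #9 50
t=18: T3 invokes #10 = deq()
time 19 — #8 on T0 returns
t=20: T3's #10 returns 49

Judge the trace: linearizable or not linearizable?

prefix check: 1..7 passes, 1..8 fails once #3's time-8 response joins
one real-time candidate order over the 3 completed operations — the queue replay rejects it
no escape via the 2 pending operations (#4, #5): every completion choice fails
for example #1, #2, #3 (pending dropped) fails at step 3: #3 deq() → empty is not legal there

not linearizable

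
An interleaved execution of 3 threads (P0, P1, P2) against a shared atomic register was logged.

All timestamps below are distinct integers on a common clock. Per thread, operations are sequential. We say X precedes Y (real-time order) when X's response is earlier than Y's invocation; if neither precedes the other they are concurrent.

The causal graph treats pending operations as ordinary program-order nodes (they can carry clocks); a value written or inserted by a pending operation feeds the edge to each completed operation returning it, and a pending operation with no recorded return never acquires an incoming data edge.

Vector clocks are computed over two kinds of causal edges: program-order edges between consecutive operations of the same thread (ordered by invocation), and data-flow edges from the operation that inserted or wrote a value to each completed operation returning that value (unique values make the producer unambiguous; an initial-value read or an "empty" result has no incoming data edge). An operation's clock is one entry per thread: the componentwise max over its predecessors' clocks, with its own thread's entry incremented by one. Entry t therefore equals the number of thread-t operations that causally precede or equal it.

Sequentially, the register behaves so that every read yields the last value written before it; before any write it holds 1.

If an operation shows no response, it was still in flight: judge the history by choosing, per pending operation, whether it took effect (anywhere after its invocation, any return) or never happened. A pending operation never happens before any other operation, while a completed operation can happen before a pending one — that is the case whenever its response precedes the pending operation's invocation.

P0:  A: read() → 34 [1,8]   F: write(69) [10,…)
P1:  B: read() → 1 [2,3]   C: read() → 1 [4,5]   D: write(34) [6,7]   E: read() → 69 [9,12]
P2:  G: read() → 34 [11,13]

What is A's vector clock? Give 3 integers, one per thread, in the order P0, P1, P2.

(1, 3, 0)

VC(B, invoked at 2): no causal predecessors; +1 on P1 → (0, 1, 0)
C, invoked 4, takes VC(B)=(0, 1, 0) under max, adds 1 for P1 → (0, 2, 0)
D, invoked 6, takes VC(C)=(0, 2, 0) under max, adds 1 for P1 → (0, 3, 0)
G, invoked 11, takes VC(D)=(0, 3, 0) under max, adds 1 for P2 → (0, 3, 1)
A, invoked 1, takes VC(D)=(0, 3, 0) under max, adds 1 for P0 → (1, 3, 0)
F, invoked 10, takes VC(A)=(1, 3, 0) under max, adds 1 for P0 → (2, 3, 0)
E, invoked 9, takes VC(D)=(0, 3, 0), VC(F)=(2, 3, 0) under max, adds 1 for P1 → (2, 4, 0)
target: VC(A) = (1, 3, 0)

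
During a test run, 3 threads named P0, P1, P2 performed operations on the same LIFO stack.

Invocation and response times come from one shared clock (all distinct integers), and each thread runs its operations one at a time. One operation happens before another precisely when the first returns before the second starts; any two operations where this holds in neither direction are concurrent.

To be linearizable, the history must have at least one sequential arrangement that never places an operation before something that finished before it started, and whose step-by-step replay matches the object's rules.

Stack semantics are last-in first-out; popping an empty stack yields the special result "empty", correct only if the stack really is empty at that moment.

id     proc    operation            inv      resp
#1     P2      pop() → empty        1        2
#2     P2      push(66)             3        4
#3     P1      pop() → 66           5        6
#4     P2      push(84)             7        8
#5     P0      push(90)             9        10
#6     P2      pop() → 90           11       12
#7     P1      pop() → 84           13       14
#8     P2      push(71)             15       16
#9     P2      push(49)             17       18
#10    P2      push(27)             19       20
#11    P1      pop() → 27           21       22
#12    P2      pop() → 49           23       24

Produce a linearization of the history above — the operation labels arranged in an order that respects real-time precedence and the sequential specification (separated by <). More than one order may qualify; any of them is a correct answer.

#1 < #2 < #3 < #4 < #5 < #6 < #7 < #8 < #9 < #10 < #11 < #12

1. #1 pop() → empty, leaving stack <>
2. #2 push(66), leaving stack <66>
3. #3 pop() → 66, leaving stack <>
4. #4 push(84), leaving stack <84>
5. #5 push(90), leaving stack <84,90>
6. #6 pop() → 90, leaving stack <84>
7. #7 pop() → 84, leaving stack <>
8. #8 push(71), leaving stack <71>
9. #9 push(49), leaving stack <71,49>
10. #10 push(27), leaving stack <71,49,27>
11. #11 pop() → 27, leaving stack <71,49>
12. #12 pop() → 49, leaving stack <71>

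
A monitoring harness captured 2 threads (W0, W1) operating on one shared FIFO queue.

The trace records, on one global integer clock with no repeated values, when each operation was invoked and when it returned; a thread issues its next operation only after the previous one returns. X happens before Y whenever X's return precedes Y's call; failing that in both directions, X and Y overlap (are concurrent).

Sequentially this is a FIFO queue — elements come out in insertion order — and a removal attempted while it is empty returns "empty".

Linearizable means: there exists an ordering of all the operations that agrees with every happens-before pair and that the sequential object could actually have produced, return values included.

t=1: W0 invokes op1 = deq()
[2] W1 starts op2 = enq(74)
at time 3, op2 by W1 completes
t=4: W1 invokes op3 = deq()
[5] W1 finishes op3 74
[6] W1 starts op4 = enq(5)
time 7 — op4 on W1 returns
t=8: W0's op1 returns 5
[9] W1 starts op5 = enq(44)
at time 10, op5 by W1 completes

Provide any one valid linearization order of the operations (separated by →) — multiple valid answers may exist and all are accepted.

op2 → op3 → op4 → op1 → op5

1. op2 enq(74), leaving queue <74>
2. op3 deq() → 74, leaving queue <>
3. op4 enq(5), leaving queue <5>
4. op1 deq() → 5, leaving queue <>
5. op5 enq(44), leaving queue <44>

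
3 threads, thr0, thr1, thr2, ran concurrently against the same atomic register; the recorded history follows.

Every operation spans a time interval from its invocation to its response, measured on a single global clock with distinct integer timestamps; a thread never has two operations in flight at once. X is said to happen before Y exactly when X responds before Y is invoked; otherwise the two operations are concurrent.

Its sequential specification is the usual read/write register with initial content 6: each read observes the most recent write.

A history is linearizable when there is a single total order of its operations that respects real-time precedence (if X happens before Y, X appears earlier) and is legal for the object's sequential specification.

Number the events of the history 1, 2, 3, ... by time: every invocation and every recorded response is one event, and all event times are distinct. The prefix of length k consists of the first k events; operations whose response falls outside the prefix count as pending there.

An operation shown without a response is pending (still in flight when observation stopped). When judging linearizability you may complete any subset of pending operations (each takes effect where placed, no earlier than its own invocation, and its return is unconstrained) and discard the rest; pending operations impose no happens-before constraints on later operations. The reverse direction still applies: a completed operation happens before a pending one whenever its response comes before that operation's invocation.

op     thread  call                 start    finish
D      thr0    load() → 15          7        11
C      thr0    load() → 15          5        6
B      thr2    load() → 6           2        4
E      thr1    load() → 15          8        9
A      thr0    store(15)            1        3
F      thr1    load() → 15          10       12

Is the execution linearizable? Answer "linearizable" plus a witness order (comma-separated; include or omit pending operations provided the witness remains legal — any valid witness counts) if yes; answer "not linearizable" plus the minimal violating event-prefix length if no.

linearizable — witness: B, A, C, D, E, F

step 1: B load() → 6 — value 6
step 2: A store(15) — value 15
step 3: C load() → 15 — value 15
step 4: D load() → 15 — value 15
step 5: E load() → 15 — value 15
step 6: F load() → 15 — value 15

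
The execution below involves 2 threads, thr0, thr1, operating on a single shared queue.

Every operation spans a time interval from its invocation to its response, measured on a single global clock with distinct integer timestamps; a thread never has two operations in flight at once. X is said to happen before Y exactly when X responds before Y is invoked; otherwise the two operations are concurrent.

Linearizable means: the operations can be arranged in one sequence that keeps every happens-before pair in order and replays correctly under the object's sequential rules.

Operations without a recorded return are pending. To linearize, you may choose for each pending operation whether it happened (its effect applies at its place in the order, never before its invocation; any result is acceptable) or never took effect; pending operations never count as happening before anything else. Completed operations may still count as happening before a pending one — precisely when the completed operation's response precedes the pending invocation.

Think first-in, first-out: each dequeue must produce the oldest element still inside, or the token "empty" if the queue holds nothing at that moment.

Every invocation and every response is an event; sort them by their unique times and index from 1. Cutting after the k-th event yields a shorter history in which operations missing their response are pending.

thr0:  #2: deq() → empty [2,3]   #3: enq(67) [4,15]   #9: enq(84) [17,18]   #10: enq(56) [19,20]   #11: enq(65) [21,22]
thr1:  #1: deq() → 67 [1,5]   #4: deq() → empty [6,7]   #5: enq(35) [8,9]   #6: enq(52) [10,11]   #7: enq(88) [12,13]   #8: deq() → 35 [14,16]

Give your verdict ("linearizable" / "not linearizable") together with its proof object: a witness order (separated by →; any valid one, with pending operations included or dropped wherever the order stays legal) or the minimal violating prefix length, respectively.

linearizable — witness: #2 → #3 → #1 → #4 → #5 → #6 → #7 → #8 → #9 → #10 → #11

1. #2 deq() → empty, leaving queue <>
2. #3 enq(67), leaving queue <67>
3. #1 deq() → 67, leaving queue <>
4. #4 deq() → empty, leaving queue <>
5. #5 enq(35), leaving queue <35>
6. #6 enq(52), leaving queue <35,52>
7. #7 enq(88), leaving queue <35,52,88>
8. #8 deq() → 35, leaving queue <52,88>
9. #9 enq(84), leaving queue <52,88,84>
10. #10 enq(56), leaving queue <52,88,84,56>
11. #11 enq(65), leaving queue <52,88,84,56,65>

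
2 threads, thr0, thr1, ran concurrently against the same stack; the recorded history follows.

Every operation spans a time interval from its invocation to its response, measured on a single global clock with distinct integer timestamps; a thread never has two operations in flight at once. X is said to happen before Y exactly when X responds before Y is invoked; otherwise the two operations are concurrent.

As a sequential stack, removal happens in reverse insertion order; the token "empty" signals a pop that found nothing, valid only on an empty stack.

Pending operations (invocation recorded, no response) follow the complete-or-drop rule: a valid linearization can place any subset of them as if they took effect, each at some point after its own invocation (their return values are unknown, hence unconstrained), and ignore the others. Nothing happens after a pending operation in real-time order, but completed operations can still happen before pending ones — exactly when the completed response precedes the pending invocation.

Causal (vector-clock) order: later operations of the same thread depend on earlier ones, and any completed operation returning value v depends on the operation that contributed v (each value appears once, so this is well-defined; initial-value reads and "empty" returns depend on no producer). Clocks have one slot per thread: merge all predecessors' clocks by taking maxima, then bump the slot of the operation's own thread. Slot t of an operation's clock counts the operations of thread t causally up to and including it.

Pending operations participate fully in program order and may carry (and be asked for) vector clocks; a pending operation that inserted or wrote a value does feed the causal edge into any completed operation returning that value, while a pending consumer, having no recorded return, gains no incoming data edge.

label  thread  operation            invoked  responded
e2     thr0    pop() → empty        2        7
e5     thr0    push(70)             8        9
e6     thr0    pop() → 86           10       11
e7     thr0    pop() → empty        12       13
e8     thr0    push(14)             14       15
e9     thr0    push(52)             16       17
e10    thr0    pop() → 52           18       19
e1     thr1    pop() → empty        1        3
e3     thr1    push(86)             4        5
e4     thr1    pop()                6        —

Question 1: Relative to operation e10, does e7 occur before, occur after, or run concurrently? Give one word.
Answer: before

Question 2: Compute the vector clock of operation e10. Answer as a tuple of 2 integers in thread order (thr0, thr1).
Answer: (7, 2)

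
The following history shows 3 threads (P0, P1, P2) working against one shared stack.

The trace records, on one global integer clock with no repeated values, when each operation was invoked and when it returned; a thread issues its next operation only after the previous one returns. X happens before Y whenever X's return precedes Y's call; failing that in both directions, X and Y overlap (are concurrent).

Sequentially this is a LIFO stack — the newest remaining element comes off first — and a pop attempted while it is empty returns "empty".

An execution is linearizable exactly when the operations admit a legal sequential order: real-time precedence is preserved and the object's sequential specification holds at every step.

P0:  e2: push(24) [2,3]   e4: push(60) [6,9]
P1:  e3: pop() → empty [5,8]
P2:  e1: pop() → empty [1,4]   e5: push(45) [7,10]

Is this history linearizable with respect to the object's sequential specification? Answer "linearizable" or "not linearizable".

already the first 8 events (up to e3's response at time 8) admit no linearization; the first 7 still do
all 2 real-time-respecting orders fail — 3 completed stack operations, no legal replay
include/drop combinations of the 2 pending operations (e4, e5) were all tried; none helps
e.g. e1, e2, e3 (pending dropped): illegal at step 3, since e3 pop() → empty cannot apply there
e.g. e2, e1, e3 (pending dropped): illegal at step 2, since e1 pop() → empty cannot apply there

not linearizable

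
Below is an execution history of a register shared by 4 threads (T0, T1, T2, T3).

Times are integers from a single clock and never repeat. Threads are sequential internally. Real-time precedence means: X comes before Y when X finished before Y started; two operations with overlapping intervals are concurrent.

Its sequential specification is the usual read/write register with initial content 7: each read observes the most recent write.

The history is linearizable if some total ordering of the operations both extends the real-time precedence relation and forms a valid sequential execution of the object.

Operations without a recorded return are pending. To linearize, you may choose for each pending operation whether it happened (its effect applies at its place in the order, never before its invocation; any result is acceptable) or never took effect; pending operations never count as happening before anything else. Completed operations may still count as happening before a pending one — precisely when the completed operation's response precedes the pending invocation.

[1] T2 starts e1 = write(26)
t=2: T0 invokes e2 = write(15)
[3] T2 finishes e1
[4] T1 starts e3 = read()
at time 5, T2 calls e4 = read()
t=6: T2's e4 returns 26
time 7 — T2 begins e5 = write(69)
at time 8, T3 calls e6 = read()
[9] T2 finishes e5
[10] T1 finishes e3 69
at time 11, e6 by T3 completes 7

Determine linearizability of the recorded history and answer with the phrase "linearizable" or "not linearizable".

already the first 11 events (up to e6's response at time 11) admit no linearization; the first 10 still do
all 8 real-time-respecting orders fail — 5 completed register operations, no legal replay
every completion of the 1 pending operation (e2) was checked; none linearizes
take e1, e3, e4, e5, e6 (pending dropped): step 2 already fails, because e3 read() → 69 cannot occur there
take e1, e3, e4, e6, e5 (pending dropped): step 2 already fails, because e3 read() → 69 cannot occur there

not linearizable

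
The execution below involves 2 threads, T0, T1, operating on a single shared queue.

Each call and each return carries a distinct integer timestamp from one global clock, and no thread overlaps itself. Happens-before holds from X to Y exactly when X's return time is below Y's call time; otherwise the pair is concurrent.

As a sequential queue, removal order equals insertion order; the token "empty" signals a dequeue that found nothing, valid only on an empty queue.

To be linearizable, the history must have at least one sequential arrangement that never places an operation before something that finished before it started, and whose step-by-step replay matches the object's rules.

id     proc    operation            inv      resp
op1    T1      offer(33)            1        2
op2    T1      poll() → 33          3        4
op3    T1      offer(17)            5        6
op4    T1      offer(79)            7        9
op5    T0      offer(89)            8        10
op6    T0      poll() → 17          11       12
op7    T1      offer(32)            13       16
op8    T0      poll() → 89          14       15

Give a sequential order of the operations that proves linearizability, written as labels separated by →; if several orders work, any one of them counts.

op1 → op2 → op3 → op5 → op4 → op6 → op7 → op8

1. op1 offer(33), leaving queue <33>
2. op2 poll() → 33, leaving queue <>
3. op3 offer(17), leaving queue <17>
4. op5 offer(89), leaving queue <17,89>
5. op4 offer(79), leaving queue <17,89,79>
6. op6 poll() → 17, leaving queue <89,79>
7. op7 offer(32), leaving queue <89,79,32>
8. op8 poll() → 89, leaving queue <79,32>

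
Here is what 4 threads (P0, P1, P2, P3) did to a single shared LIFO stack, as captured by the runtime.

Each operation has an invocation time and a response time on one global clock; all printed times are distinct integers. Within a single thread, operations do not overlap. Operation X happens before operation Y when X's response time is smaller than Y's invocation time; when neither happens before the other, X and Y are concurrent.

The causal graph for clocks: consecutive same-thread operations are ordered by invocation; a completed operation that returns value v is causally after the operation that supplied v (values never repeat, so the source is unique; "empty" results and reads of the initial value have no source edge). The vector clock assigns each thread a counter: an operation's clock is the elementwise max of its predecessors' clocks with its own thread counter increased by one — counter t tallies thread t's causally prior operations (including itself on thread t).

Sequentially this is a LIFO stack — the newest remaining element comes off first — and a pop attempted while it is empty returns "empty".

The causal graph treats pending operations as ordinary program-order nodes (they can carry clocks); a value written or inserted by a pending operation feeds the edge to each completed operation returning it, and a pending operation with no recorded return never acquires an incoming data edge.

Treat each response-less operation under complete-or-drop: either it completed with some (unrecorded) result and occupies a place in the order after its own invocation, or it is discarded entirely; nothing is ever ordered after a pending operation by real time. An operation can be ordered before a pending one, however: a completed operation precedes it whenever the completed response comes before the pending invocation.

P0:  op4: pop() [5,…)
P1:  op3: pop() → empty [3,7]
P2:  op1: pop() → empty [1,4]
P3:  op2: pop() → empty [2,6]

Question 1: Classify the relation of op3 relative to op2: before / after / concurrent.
Answer: concurrent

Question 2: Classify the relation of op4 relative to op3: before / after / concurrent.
Answer: concurrent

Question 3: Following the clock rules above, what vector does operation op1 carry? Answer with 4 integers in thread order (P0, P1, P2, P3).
Answer: (0, 0, 1, 0)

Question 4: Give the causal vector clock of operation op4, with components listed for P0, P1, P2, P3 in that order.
Answer: (1, 0, 0, 0)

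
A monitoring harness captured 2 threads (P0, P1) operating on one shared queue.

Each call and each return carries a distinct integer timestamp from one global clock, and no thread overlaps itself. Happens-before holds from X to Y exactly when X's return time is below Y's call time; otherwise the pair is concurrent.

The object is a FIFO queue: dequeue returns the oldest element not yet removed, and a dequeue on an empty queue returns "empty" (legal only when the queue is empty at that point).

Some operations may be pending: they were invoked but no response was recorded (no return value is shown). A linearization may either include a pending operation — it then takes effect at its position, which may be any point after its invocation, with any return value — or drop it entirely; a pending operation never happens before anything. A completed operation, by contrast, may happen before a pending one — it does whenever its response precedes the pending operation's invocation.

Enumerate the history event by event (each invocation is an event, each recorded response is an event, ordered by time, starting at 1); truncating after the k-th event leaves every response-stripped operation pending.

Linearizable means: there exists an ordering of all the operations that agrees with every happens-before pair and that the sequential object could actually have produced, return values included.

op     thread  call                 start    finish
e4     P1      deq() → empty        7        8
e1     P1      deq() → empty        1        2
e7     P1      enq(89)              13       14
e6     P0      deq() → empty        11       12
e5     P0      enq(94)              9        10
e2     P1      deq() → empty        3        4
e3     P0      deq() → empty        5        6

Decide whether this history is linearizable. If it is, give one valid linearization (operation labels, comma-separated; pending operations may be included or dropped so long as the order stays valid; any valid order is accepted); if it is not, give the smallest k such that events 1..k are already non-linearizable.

not linearizable — minimal violating prefix: 12 events

cut after 11 events: linearizable; cut after 12 events (e6 responds, time 12): not linearizable
exactly one order of the 6 completed ops respects real time; the queue replay fails
e.g. e1, e2, e3, e4, e5, e6: illegal at step 6, since e6 deq() → empty cannot apply there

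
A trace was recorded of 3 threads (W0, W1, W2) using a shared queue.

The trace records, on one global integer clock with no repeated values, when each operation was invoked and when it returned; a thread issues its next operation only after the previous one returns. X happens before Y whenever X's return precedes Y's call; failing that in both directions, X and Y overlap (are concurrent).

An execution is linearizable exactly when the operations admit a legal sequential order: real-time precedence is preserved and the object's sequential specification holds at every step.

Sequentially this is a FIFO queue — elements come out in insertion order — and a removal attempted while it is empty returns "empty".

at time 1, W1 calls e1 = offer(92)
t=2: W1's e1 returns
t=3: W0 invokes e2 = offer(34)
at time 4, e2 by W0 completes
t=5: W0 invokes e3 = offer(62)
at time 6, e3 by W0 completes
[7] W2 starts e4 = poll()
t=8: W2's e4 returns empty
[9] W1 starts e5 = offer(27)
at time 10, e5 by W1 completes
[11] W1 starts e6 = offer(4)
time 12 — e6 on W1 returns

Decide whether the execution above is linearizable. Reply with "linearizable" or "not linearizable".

prefix check: 1..7 passes, 1..8 fails once e4's time-8 response joins
one real-time candidate order over the 4 completed operations — the queue replay rejects it
sample order e1, e2, e3, e4 stalls at step 4 — e4 poll() → empty has no legal effect

not linearizable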